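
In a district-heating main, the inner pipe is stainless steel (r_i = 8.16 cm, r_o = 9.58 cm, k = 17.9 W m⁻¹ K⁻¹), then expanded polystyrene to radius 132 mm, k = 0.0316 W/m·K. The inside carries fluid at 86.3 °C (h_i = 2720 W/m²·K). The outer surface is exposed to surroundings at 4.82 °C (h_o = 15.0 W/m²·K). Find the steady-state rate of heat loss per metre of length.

Q' = 48.0 W/m

Treat each layer as a resistance in series:
  R'_conv,in = 1/(2πr h) = 1/(2π·0.0816·2720) = 7.171×10^-4 m·K/W
  R'_stainless steel = ln(0.0958/0.0816)/(2πk) = 0.1604/(2π·17.9) = 0.001426 m·K/W
  R'_expanded polystyrene = ln(0.132/0.0958)/(2πk) = 0.3205/(2π·0.0316) = 1.614 m·K/W
  R'_conv,out = 1/(2πr h) = 1/(2π·0.132·15.0) = 0.08038 m·K/W
ΣR = 7.171×10^-4 + 0.001426 + 1.614 + 0.08038 = 1.697 m·K/W
Q' = ΔT/ΣR = (86.3 °C − 4.82 °C)/1.697 = 48.0 W/m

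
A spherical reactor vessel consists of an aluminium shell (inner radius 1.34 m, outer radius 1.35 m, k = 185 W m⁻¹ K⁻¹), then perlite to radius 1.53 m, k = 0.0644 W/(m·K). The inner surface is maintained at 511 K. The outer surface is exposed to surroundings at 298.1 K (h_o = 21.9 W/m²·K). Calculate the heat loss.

Treat each layer as a resistance in series:
  R_aluminium = (1/1.34 − 1/1.35)/(4πk) = 0.005528/(4π·185) = 2.378×10^-6 K/W
  R_perlite = (1/1.35 − 1/1.53)/(4πk) = 0.08715/(4π·0.0644) = 0.1077 K/W
  R_conv,out = 1/(4πr²h) = 1/(4π·1.53²·21.9) = 0.001552 K/W
ΣR = 2.378×10^-6 + 0.1077 + 0.001552 = 0.1093 K/W
Q = ΔT/ΣR = (511 K − 298.1 K)/0.1093 = 1950 W

Q = 1950 W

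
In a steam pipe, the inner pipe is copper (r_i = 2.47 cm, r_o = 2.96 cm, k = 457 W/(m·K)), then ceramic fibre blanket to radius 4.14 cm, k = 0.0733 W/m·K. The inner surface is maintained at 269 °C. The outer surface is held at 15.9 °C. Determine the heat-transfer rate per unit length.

Q' = 347 W/m

Treat each layer as a resistance in series:
  R'_copper = ln(0.0296/0.0247)/(2πk) = 0.1810/(2π·457) = 6.303×10^-5 m·K/W
  R'_ceramic fibre blanket = ln(0.0414/0.0296)/(2πk) = 0.3355/(2π·0.0733) = 0.7285 m·K/W
ΣR = 6.303×10^-5 + 0.7285 = 0.7286 m·K/W
Q' = ΔT/ΣR = (269 °C − 15.9 °C)/0.7286 = 347 W/m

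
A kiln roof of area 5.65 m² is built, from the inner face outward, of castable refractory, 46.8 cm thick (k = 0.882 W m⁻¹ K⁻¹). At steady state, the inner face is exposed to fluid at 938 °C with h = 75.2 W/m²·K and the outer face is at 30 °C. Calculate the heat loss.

Treat each layer as a resistance in series:
  R_conv,in = 1/(hA) = 1/(75.2·5.65) = 0.002354 K/W
  R_castable refractory = L/(kA) = 0.468/(0.882·5.65) = 0.09391 K/W
ΣR = 0.002354 + 0.09391 = 0.09626 K/W
Q = ΔT/ΣR = (938 °C − 30 °C)/0.09626 = 9430 W

Q = 9.43 kW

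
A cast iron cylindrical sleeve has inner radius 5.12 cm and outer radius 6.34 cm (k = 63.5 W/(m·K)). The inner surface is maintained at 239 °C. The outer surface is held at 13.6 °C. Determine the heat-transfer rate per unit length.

Q' = 2πk·ΔT/ln(r₂/r₁) = 2π × 63.5 × 225.4 / ln(0.0634/0.0512) = 4.21×10^5 W/m

Q' = 421 kW/m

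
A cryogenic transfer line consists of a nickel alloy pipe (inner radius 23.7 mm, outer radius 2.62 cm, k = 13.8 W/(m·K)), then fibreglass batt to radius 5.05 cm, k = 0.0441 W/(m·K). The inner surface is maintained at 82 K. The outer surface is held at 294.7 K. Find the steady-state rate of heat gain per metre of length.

Treat each layer as a resistance in series:
  R'_nickel alloy = ln(0.0262/0.0237)/(2πk) = 0.1003/(2π·13.8) = 0.001157 m·K/W
  R'_fibreglass batt = ln(0.0505/0.0262)/(2πk) = 0.6562/(2π·0.0441) = 2.368 m·K/W
ΣR = 0.001157 + 2.368 = 2.369 m·K/W
Q' = ΔT/ΣR = (82 K − 294.7 K)/2.369 = -89.8 W/m
(Negative Q' ⇒ heat flows inward; heat gain = 89.8 W/m.)

Q' = 89.8 W/m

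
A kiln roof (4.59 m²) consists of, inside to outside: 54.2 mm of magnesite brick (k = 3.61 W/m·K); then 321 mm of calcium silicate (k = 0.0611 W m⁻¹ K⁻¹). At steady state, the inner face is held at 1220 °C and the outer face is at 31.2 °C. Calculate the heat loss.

Series thermal resistances, inner to outer:
  R_magnesite brick = L/(kA) = 0.0542/(3.61·4.59) = 0.003271 K/W
  R_calcium silicate = L/(kA) = 0.321/(0.0611·4.59) = 1.145 K/W
ΣR = 0.003271 + 1.145 = 1.148 K/W
Q = ΔT/ΣR = (1220 °C − 31.2 °C)/1.148 = 1040 W

Q = 1040 W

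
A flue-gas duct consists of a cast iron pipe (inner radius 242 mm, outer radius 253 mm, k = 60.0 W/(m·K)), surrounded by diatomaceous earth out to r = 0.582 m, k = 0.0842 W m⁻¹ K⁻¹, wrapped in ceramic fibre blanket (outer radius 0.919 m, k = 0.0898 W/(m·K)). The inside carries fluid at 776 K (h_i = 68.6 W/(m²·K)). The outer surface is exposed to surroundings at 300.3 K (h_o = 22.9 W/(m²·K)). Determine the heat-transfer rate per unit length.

Q' = 198 W/m

Series thermal resistances, inner to outer:
  R'_conv,in = 1/(2πr h) = 1/(2π·0.242·68.6) = 0.009587 m·K/W
  R'_cast iron = ln(0.253/0.242)/(2πk) = 0.04445/(2π·60.0) = 1.179×10^-4 m·K/W
  R'_diatomaceous earth = ln(0.582/0.253)/(2πk) = 0.8331/(2π·0.0842) = 1.575 m·K/W
  R'_ceramic fibre blanket = ln(0.919/0.582)/(2πk) = 0.4568/(2π·0.0898) = 0.8096 m·K/W
  R'_conv,out = 1/(2πr h) = 1/(2π·0.919·22.9) = 0.007563 m·K/W
ΣR = 0.009587 + 1.179×10^-4 + 1.575 + 0.8096 + 0.007563 = 2.402 m·K/W
Q' = ΔT/ΣR = (776 K − 300.3 K)/2.402 = 198 W/m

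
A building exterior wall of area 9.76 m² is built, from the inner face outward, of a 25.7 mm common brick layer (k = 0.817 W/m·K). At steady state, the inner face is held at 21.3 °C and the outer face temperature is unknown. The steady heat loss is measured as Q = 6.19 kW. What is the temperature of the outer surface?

T_out = 1.35 °C

Series resistances:
  R_common brick = L/(kA) = 0.0257/(0.817·9.76) = 0.003223 K/W
ΣR = 0.003223 K/W
ΔT = Q·ΣR = 6190 × 0.003223 = 19.95 K
Heat flows outward, so T_out = T_in − ΔT = 21.3 − 19.95 = 1.35 °C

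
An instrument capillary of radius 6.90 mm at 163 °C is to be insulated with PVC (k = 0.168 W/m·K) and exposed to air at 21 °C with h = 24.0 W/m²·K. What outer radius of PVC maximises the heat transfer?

r_cr = 0.700 cm

For a cylinder, r_cr = k_ins/h = 0.168/24.0 = 0.00700 m = 0.700 cm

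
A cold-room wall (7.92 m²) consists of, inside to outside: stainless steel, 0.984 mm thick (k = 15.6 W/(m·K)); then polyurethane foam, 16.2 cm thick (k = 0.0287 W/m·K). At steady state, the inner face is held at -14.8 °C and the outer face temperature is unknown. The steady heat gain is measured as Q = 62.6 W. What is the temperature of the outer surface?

T_out = 29.8 °C

Sum the resistances:
  R_stainless steel = L/(kA) = 9.84×10^-4/(15.6·7.92) = 7.964×10^-6 K/W
  R_polyurethane foam = L/(kA) = 0.162/(0.0287·7.92) = 0.7127 K/W
ΣR = 0.7127 K/W
ΔT = Q·ΣR = 62.6 × 0.7127 = 44.62 K
Heat flows inward, so T_out = T_in + ΔT = -14.8 + 44.62 = 29.8 °C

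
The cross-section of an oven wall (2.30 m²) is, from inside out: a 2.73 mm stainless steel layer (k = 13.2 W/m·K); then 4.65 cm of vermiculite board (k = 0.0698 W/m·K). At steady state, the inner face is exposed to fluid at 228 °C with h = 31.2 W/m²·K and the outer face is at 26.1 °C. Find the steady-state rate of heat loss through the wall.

Treat each layer as a resistance in series:
  R_conv,in = 1/(hA) = 1/(31.2·2.30) = 0.01394 K/W
  R_stainless steel = L/(kA) = 0.00273/(13.2·2.30) = 8.992×10^-5 K/W
  R_vermiculite board = L/(kA) = 0.0465/(0.0698·2.30) = 0.2896 K/W
ΣR = 0.01394 + 8.992×10^-5 + 0.2896 = 0.3036 K/W
Q = ΔT/ΣR = (228 °C − 26.1 °C)/0.3036 = 665 W

Q = 665 W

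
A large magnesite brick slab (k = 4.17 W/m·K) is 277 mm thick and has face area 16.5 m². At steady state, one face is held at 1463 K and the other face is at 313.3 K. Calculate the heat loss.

Q = kA·ΔT/L = 4.17 × 16.5 × |1463 K − 313.3 K| / 0.277 = 2.86×10^5 W

Q = 286 kW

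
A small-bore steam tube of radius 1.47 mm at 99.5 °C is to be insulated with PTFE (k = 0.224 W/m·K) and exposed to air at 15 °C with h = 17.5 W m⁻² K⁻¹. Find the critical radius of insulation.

r_cr = 1.28 cm

For a cylinder, r_cr = k_ins/h = 0.224/17.5 = 0.0128 m = 1.28 cm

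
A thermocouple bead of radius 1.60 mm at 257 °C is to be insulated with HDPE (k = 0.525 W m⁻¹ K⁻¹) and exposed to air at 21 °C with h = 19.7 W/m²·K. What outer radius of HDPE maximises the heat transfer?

For a sphere, r_cr = 2k_ins/h = 2·0.525/19.7 = 0.0533 m = 5.33 cm

r_cr = 5.33 cm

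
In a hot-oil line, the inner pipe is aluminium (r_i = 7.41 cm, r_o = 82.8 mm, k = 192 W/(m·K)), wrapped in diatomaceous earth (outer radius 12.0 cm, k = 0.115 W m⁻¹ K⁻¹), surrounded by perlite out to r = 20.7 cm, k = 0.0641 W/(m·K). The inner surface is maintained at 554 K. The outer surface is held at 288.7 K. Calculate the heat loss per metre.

Series thermal resistances, inner to outer:
  R'_aluminium = ln(0.0828/0.0741)/(2πk) = 0.1110/(2π·192) = 9.202×10^-5 m·K/W
  R'_diatomaceous earth = ln(0.120/0.0828)/(2πk) = 0.3711/(2π·0.115) = 0.5135 m·K/W
  R'_perlite = ln(0.207/0.120)/(2πk) = 0.5452/(2π·0.0641) = 1.354 m·K/W
ΣR = 9.202×10^-5 + 0.5135 + 1.354 = 1.868 m·K/W
Q' = ΔT/ΣR = (554 K − 288.7 K)/1.868 = 142 W/m

Q' = 142 W/m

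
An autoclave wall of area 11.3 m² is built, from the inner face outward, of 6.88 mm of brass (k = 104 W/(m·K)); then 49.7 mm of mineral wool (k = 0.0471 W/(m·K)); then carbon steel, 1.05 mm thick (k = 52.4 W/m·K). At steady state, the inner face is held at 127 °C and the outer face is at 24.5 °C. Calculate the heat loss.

Series thermal resistances, inner to outer:
  R_brass = L/(kA) = 0.00688/(104·11.3) = 5.854×10^-6 K/W
  R_mineral wool = L/(kA) = 0.0497/(0.0471·11.3) = 0.09338 K/W
  R_carbon steel = L/(kA) = 0.00105/(52.4·11.3) = 1.773×10^-6 K/W
ΣR = 5.854×10^-6 + 0.09338 + 1.773×10^-6 = 0.09339 K/W
Q = ΔT/ΣR = (127 °C − 24.5 °C)/0.09339 = 1100 W

Q = 1100 W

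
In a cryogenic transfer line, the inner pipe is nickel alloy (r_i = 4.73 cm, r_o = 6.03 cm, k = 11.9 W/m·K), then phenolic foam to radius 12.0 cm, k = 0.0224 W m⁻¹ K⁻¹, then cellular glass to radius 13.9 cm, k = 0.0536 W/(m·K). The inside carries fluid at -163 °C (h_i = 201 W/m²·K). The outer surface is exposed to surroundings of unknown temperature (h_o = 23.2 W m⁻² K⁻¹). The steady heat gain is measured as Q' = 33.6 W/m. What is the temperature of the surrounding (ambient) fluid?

Sum the resistances:
  R'_conv,in = 1/(2πr h) = 1/(2π·0.0473·201) = 0.01674 m·K/W
  R'_nickel alloy = ln(0.0603/0.0473)/(2πk) = 0.2428/(2π·11.9) = 0.003248 m·K/W
  R'_phenolic foam = ln(0.120/0.0603)/(2πk) = 0.6882/(2π·0.0224) = 4.889 m·K/W
  R'_cellular glass = ln(0.139/0.120)/(2πk) = 0.1470/(2π·0.0536) = 0.4364 m·K/W
  R'_conv,out = 1/(2πr h) = 1/(2π·0.139·23.2) = 0.04935 m·K/W
ΣR = 5.395 m·K/W
ΔT = Q'·ΣR = 33.6 × 5.395 = 181.3 K
Heat flows inward, so T_out = T_in + ΔT = -163 + 181.3 = 18.3 °C

T_out = 18.3 °C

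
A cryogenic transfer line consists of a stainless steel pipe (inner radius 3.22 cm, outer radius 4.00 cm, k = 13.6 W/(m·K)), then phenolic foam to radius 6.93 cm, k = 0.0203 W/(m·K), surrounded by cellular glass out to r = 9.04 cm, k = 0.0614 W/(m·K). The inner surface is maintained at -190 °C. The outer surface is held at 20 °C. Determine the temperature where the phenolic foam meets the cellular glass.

Resistance network (inner→outer):
  R'_stainless steel = ln(0.0400/0.0322)/(2πk) = 0.2169/(2π·13.6) = 0.002538 m·K/W
  R'_phenolic foam = ln(0.0693/0.0400)/(2πk) = 0.5496/(2π·0.0203) = 4.309 m·K/W
  R'_cellular glass = ln(0.0904/0.0693)/(2πk) = 0.2658/(2π·0.0614) = 0.6890 m·K/W
ΣR = 0.002538 + 4.309 + 0.6890 = 5.001 m·K/W
Q' = ΔT/ΣR = (-190 °C − 20 °C)/5.001 = -41.99 W/m
From the inner boundary to the phenolic foam/cellular glass interface, ΣR_partial = 4.312 m·K/W.
T_interface = T_in − Q'·ΣR_partial = -190 °C − (-41.99)(4.312) = -8.9 °C

T = -8.9 °C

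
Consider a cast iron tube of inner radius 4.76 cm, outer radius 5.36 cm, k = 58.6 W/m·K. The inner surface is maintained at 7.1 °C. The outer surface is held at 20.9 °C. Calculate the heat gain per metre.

Q' = 2πk·ΔT/ln(r₂/r₁) = 2π × 58.6 × 13.8 / ln(0.0536/0.0476) = 42800 W/m

Q' = 42800 W/m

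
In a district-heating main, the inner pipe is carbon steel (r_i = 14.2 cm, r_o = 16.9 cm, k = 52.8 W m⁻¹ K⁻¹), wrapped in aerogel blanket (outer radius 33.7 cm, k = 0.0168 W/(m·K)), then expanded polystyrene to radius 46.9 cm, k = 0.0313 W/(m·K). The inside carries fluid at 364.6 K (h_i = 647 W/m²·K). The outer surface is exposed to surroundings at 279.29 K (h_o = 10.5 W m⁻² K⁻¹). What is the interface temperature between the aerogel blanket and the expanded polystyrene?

T = 297.0 K

Series thermal resistances, inner to outer:
  R'_conv,in = 1/(2πr h) = 1/(2π·0.142·647) = 0.001732 m·K/W
  R'_carbon steel = ln(0.169/0.142)/(2πk) = 0.1741/(2π·52.8) = 5.247×10^-4 m·K/W
  R'_aerogel blanket = ln(0.337/0.169)/(2πk) = 0.6902/(2π·0.0168) = 6.538 m·K/W
  R'_expanded polystyrene = ln(0.469/0.337)/(2πk) = 0.3305/(2π·0.0313) = 1.681 m·K/W
  R'_conv,out = 1/(2πr h) = 1/(2π·0.469·10.5) = 0.03232 m·K/W
ΣR = 0.001732 + 5.247×10^-4 + 6.538 + 1.681 + 0.03232 = 8.254 m·K/W
Q' = ΔT/ΣR = (364.6 K − 279.29 K)/8.254 = 10.34 W/m
From the inner boundary to the aerogel blanket/expanded polystyrene interface, ΣR_partial = 6.540 m·K/W.
T_interface = T_in − Q'·ΣR_partial = 364.6 K − (10.34)(6.540) = 297.0 K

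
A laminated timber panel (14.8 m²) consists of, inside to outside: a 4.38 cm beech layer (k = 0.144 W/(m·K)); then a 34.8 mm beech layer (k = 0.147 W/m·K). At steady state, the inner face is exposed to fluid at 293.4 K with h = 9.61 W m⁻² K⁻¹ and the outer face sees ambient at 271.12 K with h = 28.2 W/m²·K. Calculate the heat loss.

Series thermal resistances, inner to outer:
  R_conv,in = 1/(hA) = 1/(9.61·14.8) = 0.007031 K/W
  R_beech = L/(kA) = 0.0438/(0.144·14.8) = 0.02055 K/W
  R_beech = L/(kA) = 0.0348/(0.147·14.8) = 0.01600 K/W
  R_conv,out = 1/(hA) = 1/(28.2·14.8) = 0.002396 K/W
ΣR = 0.007031 + 0.02055 + 0.01600 + 0.002396 = 0.04598 K/W
Q = ΔT/ΣR = (293.4 K − 271.12 K)/0.04598 = 485 W

Q = 485 W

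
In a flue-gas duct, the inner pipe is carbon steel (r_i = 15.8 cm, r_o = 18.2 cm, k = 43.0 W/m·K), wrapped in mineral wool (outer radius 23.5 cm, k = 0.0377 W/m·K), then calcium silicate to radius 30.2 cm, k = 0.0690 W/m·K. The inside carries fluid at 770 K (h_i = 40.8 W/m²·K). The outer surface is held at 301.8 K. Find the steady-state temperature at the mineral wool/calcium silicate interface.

T = 463 K

Resistance network (inner→outer):
  R'_conv,in = 1/(2πr h) = 1/(2π·0.158·40.8) = 0.02469 m·K/W
  R'_carbon steel = ln(0.182/0.158)/(2πk) = 0.1414/(2π·43.0) = 5.234×10^-4 m·K/W
  R'_mineral wool = ln(0.235/0.182)/(2πk) = 0.2556/(2π·0.0377) = 1.079 m·K/W
  R'_calcium silicate = ln(0.302/0.235)/(2πk) = 0.2508/(2π·0.0690) = 0.5786 m·K/W
ΣR = 0.02469 + 5.234×10^-4 + 1.079 + 0.5786 = 1.683 m·K/W
Q' = ΔT/ΣR = (770 K − 301.8 K)/1.683 = 278.2 W/m
From the inner boundary to the mineral wool/calcium silicate interface, ΣR_partial = 1.104 m·K/W.
T_interface = T_in − Q'·ΣR_partial = 770 K − (278.2)(1.104) = 463 K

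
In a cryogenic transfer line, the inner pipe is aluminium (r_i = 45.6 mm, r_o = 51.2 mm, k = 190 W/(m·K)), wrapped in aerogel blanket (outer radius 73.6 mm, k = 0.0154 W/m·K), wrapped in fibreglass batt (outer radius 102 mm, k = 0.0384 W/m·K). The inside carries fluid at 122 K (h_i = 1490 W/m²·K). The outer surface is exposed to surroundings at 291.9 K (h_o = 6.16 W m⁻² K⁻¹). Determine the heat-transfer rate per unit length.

Q' = 31.7 W/m

Resistance network (inner→outer):
  R'_conv,in = 1/(2πr h) = 1/(2π·0.0456·1490) = 0.002342 m·K/W
  R'_aluminium = ln(0.0512/0.0456)/(2πk) = 0.1158/(2π·190) = 9.703×10^-5 m·K/W
  R'_aerogel blanket = ln(0.0736/0.0512)/(2πk) = 0.3629/(2π·0.0154) = 3.751 m·K/W
  R'_fibreglass batt = ln(0.102/0.0736)/(2πk) = 0.3263/(2π·0.0384) = 1.353 m·K/W
  R'_conv,out = 1/(2πr h) = 1/(2π·0.102·6.16) = 0.2533 m·K/W
ΣR = 0.002342 + 9.703×10^-5 + 3.751 + 1.353 + 0.2533 = 5.360 m·K/W
Q' = ΔT/ΣR = (122 K − 291.9 K)/5.360 = -31.7 W/m
(Negative Q' ⇒ heat flows inward; heat gain = 31.7 W/m.)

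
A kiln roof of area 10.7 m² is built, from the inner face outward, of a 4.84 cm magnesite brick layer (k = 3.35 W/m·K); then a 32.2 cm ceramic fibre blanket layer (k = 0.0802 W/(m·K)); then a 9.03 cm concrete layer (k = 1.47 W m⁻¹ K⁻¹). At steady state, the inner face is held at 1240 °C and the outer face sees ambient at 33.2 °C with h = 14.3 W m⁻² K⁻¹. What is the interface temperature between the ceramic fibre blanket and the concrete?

T = 71 °C

Resistance network (inner→outer):
  R_magnesite brick = L/(kA) = 0.0484/(3.35·10.7) = 0.001350 K/W
  R_ceramic fibre blanket = L/(kA) = 0.322/(0.0802·10.7) = 0.3752 K/W
  R_concrete = L/(kA) = 0.0903/(1.47·10.7) = 0.005741 K/W
  R_conv,out = 1/(hA) = 1/(14.3·10.7) = 0.006536 K/W
ΣR = 0.001350 + 0.3752 + 0.005741 + 0.006536 = 0.3888 K/W
Q = ΔT/ΣR = (1240 °C − 33.2 °C)/0.3888 = 3104 W
From the inner boundary to the ceramic fibre blanket/concrete interface, ΣR_partial = 0.3765 K/W.
T_interface = T_in − Q·ΣR_partial = 1240 °C − (3104)(0.3765) = 71 °C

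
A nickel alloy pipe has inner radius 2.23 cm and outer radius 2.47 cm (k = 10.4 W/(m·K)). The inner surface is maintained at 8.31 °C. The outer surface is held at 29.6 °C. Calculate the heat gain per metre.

Q' = 2πk·ΔT/ln(r₂/r₁) = 2π × 10.4 × 21.29 / ln(0.0247/0.0223) = 13600 W/m

Q' = 13600 W/m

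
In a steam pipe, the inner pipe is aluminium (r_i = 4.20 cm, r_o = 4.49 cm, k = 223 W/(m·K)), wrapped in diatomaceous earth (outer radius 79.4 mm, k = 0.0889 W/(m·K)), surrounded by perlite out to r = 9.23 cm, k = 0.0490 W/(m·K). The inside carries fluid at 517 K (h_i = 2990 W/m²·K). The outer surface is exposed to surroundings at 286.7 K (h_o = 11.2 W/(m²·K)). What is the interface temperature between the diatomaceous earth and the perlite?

Treat each layer as a resistance in series:
  R'_conv,in = 1/(2πr h) = 1/(2π·0.0420·2990) = 0.001267 m·K/W
  R'_aluminium = ln(0.0449/0.0420)/(2πk) = 0.06677/(2π·223) = 4.765×10^-5 m·K/W
  R'_diatomaceous earth = ln(0.0794/0.0449)/(2πk) = 0.5701/(2π·0.0889) = 1.021 m·K/W
  R'_perlite = ln(0.0923/0.0794)/(2πk) = 0.1505/(2π·0.0490) = 0.4890 m·K/W
  R'_conv,out = 1/(2πr h) = 1/(2π·0.0923·11.2) = 0.1540 m·K/W
ΣR = 0.001267 + 4.765×10^-5 + 1.021 + 0.4890 + 0.1540 = 1.665 m·K/W
Q' = ΔT/ΣR = (517 K − 286.7 K)/1.665 = 138.3 W/m
From the inner boundary to the diatomaceous earth/perlite interface, ΣR_partial = 1.022 m·K/W.
T_interface = T_in − Q'·ΣR_partial = 517 K − (138.3)(1.022) = 376 K

T = 376 K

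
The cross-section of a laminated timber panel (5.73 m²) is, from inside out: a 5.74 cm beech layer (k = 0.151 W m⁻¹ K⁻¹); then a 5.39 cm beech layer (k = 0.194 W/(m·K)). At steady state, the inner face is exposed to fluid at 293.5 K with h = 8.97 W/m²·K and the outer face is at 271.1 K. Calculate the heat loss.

Series thermal resistances, inner to outer:
  R_conv,in = 1/(hA) = 1/(8.97·5.73) = 0.01946 K/W
  R_beech = L/(kA) = 0.0574/(0.151·5.73) = 0.06634 K/W
  R_beech = L/(kA) = 0.0539/(0.194·5.73) = 0.04849 K/W
ΣR = 0.01946 + 0.06634 + 0.04849 = 0.1343 K/W
Q = ΔT/ΣR = (293.5 K − 271.1 K)/0.1343 = 167 W

Q = 167 W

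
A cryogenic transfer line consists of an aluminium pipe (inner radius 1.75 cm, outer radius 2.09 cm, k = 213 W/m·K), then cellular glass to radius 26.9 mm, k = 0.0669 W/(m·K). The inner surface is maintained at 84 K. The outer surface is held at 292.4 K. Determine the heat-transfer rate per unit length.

Q' = 347 W/m

Series thermal resistances, inner to outer:
  R'_aluminium = ln(0.0209/0.0175)/(2πk) = 0.1775/(2π·213) = 1.327×10^-4 m·K/W
  R'_cellular glass = ln(0.0269/0.0209)/(2πk) = 0.2524/(2π·0.0669) = 0.6004 m·K/W
ΣR = 1.327×10^-4 + 0.6004 = 0.6005 m·K/W
Q' = ΔT/ΣR = (84 K − 292.4 K)/0.6005 = -347 W/m
(Negative Q' ⇒ heat flows inward; heat gain = 347 W/m.)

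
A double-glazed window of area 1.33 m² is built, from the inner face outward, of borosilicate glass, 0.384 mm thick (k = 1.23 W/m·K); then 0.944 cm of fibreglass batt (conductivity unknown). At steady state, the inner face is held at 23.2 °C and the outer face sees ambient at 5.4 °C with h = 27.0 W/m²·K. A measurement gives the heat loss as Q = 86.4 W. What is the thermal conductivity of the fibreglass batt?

ΣR = ΔT/Q = |23.2 − 5.4|/86.4 = 0.2060 K/W
Known resistances:
  R_borosilicate glass = L/(kA) = 3.84×10^-4/(1.23·1.33) = 2.347×10^-4 K/W
  R_conv,out = 1/(hA) = 1/(27.0·1.33) = 0.02785 K/W
R_fibreglass batt = ΣR − ΣR_known = 0.2060 − 0.02808 = 0.1779 K/W
L/(kA) = 0.1779 ⇒ k = 0.00944/(0.1779·1.33) = 0.0399 W/m·K

k = 0.0399 W/m·K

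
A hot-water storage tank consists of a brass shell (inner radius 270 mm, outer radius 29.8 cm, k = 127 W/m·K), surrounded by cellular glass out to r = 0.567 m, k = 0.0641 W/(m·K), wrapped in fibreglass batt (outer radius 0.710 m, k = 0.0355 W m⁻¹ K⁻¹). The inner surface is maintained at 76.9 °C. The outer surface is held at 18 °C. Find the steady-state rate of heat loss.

Treat each layer as a resistance in series:
  R_brass = (1/0.270 − 1/0.298)/(4πk) = 0.3480/(4π·127) = 2.181×10^-4 K/W
  R_cellular glass = (1/0.298 − 1/0.567)/(4πk) = 1.592/(4π·0.0641) = 1.976 K/W
  R_fibreglass batt = (1/0.567 − 1/0.710)/(4πk) = 0.3552/(4π·0.0355) = 0.7963 K/W
ΣR = 2.181×10^-4 + 1.976 + 0.7963 = 2.773 K/W
Q = ΔT/ΣR = (76.9 °C − 18 °C)/2.773 = 21.2 W

Q = 21.2 W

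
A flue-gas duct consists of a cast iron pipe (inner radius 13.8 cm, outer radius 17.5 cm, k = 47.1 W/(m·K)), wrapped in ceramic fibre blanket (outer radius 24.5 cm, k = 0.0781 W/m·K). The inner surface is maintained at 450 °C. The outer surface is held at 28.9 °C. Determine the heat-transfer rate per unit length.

Treat each layer as a resistance in series:
  R'_cast iron = ln(0.175/0.138)/(2πk) = 0.2375/(2π·47.1) = 8.026×10^-4 m·K/W
  R'_ceramic fibre blanket = ln(0.245/0.175)/(2πk) = 0.3365/(2π·0.0781) = 0.6857 m·K/W
ΣR = 8.026×10^-4 + 0.6857 = 0.6865 m·K/W
Q' = ΔT/ΣR = (450 °C − 28.9 °C)/0.6865 = 613 W/m

Q' = 613 W/m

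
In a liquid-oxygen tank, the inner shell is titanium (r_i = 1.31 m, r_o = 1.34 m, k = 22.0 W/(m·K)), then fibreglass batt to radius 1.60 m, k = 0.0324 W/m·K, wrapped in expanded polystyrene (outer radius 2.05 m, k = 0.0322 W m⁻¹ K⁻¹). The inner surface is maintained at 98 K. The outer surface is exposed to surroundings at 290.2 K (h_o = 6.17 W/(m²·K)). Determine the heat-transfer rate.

Treat each layer as a resistance in series:
  R_titanium = (1/1.31 − 1/1.34)/(4πk) = 0.01709/(4π·22.0) = 6.182×10^-5 K/W
  R_fibreglass batt = (1/1.34 − 1/1.60)/(4πk) = 0.1213/(4π·0.0324) = 0.2978 K/W
  R_expanded polystyrene = (1/1.60 − 1/2.05)/(4πk) = 0.1372/(4π·0.0322) = 0.3391 K/W
  R_conv,out = 1/(4πr²h) = 1/(4π·2.05²·6.17) = 0.003069 K/W
ΣR = 6.182×10^-5 + 0.2978 + 0.3391 + 0.003069 = 0.6400 K/W
Q = ΔT/ΣR = (98 K − 290.2 K)/0.6400 = -300 W
(Negative Q ⇒ heat flows inward; heat gain = 300 W.)

Q = 300 W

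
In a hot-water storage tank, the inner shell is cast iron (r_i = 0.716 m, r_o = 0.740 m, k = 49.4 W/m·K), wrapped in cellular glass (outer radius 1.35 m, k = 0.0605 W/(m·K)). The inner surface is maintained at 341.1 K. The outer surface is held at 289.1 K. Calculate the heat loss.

Series thermal resistances, inner to outer:
  R_cast iron = (1/0.716 − 1/0.740)/(4πk) = 0.04530/(4π·49.4) = 7.297×10^-5 K/W
  R_cellular glass = (1/0.740 − 1/1.35)/(4πk) = 0.6106/(4π·0.0605) = 0.8032 K/W
ΣR = 7.297×10^-5 + 0.8032 = 0.8033 K/W
Q = ΔT/ΣR = (341.1 K − 289.1 K)/0.8033 = 64.7 W

Q = 64.7 W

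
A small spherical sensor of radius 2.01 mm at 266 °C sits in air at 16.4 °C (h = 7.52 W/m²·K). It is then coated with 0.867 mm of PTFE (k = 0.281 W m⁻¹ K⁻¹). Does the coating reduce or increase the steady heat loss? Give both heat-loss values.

increases: 0.0953 → 0.189 W

Critical radius for a sphere: r_cr = 2k/h = 0.0747 m = 7.47 cm.
Outer radius after coating: r₂ = 0.00201 + 8.67×10^-4 = 0.002877 m.
Since r₁ < r_cr and r₂ ≤ r_cr, the coating moves toward the maximum at r_cr — heat loss rises.
Bare: R = 1/(4πr₁²h) = 2619 K/W; Q = 249.6/2619 = 0.0953 W.
Coated: R = R_cond + R_conv = 1321 K/W; Q = 249.6/1321 = 0.189 W.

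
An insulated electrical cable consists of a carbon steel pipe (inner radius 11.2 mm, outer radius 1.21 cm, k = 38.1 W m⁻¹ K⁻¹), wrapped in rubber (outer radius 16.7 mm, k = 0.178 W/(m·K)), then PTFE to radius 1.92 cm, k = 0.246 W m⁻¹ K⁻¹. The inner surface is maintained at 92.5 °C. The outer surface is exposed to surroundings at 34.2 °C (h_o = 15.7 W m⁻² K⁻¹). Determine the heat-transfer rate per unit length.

Series thermal resistances, inner to outer:
  R'_carbon steel = ln(0.0121/0.0112)/(2πk) = 0.07729/(2π·38.1) = 3.229×10^-4 m·K/W
  R'_rubber = ln(0.0167/0.0121)/(2πk) = 0.3222/(2π·0.178) = 0.2881 m·K/W
  R'_PTFE = ln(0.0192/0.0167)/(2πk) = 0.1395/(2π·0.246) = 0.09025 m·K/W
  R'_conv,out = 1/(2πr h) = 1/(2π·0.0192·15.7) = 0.5280 m·K/W
ΣR = 3.229×10^-4 + 0.2881 + 0.09025 + 0.5280 = 0.9067 m·K/W
Q' = ΔT/ΣR = (92.5 °C − 34.2 °C)/0.9067 = 64.3 W/m

Q' = 64.3 W/m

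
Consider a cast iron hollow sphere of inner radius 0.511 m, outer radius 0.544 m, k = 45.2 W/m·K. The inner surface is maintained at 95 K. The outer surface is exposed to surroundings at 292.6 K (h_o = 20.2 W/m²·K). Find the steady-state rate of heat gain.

Q = 14.6 kW

Series thermal resistances, inner to outer:
  R_cast iron = (1/0.511 − 1/0.544)/(4πk) = 0.1187/(4π·45.2) = 2.090×10^-4 K/W
  R_conv,out = 1/(4πr²h) = 1/(4π·0.544²·20.2) = 0.01331 K/W
ΣR = 2.090×10^-4 + 0.01331 = 0.01352 K/W
Q = ΔT/ΣR = (95 K − 292.6 K)/0.01352 = -14600 W
(Negative Q ⇒ heat flows inward; heat gain = 14600 W.)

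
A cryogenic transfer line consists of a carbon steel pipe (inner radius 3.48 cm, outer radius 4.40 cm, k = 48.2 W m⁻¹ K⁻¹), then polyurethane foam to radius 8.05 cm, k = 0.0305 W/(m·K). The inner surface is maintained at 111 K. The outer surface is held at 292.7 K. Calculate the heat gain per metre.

Q' = 57.6 W/m

Series thermal resistances, inner to outer:
  R'_carbon steel = ln(0.0440/0.0348)/(2πk) = 0.2346/(2π·48.2) = 7.746×10^-4 m·K/W
  R'_polyurethane foam = ln(0.0805/0.0440)/(2πk) = 0.6041/(2π·0.0305) = 3.152 m·K/W
ΣR = 7.746×10^-4 + 3.152 = 3.153 m·K/W
Q' = ΔT/ΣR = (111 K − 292.7 K)/3.153 = -57.6 W/m
(Negative Q' ⇒ heat flows inward; heat gain = 57.6 W/m.)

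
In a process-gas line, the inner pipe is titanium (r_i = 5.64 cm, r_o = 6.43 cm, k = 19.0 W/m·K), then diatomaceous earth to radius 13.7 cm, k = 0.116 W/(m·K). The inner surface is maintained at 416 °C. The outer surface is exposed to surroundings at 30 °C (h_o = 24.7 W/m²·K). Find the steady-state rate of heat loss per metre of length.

Resistance network (inner→outer):
  R'_titanium = ln(0.0643/0.0564)/(2πk) = 0.1311/(2π·19.0) = 0.001098 m·K/W
  R'_diatomaceous earth = ln(0.137/0.0643)/(2πk) = 0.7564/(2π·0.116) = 1.038 m·K/W
  R'_conv,out = 1/(2πr h) = 1/(2π·0.137·24.7) = 0.04703 m·K/W
ΣR = 0.001098 + 1.038 + 0.04703 = 1.086 m·K/W
Q' = ΔT/ΣR = (416 °C − 30 °C)/1.086 = 355 W/m

Q' = 355 W/m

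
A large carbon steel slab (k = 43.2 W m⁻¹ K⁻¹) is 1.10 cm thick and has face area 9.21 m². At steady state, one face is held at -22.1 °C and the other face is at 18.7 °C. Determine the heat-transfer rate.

Q = kA·ΔT/L = 43.2 × 9.21 × |-22.1 °C − 18.7 °C| / 0.0110 = 1.48×10^6 W

Q = 1480 kW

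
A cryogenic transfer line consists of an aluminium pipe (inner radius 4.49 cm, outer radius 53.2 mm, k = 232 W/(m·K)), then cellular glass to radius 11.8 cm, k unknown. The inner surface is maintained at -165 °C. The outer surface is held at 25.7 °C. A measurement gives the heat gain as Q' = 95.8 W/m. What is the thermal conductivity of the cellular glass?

ΣR = ΔT/Q' = |-165 − 25.7|/95.8 = 1.991 m·K/W
Known resistances:
  R'_aluminium = ln(0.0532/0.0449)/(2πk) = 0.1696/(2π·232) = 1.164×10^-4 m·K/W
R_cellular glass = ΣR − ΣR_known = 1.991 − 1.164×10^-4 = 1.991 m·K/W
ln(r₂/r₁)/(2πk) = 1.991 ⇒ k = 0.7966/(2π·1.991) = 0.0637 W/m·K

k = 0.0637 W/m·K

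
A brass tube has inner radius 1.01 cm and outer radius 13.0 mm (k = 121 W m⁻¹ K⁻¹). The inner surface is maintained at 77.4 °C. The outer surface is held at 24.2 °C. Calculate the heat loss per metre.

Q' = 1.60×10^5 W/m

Q' = 2πk·ΔT/ln(r₂/r₁) = 2π × 121 × 53.2 / ln(0.0130/0.0101) = 1.60×10^5 W/m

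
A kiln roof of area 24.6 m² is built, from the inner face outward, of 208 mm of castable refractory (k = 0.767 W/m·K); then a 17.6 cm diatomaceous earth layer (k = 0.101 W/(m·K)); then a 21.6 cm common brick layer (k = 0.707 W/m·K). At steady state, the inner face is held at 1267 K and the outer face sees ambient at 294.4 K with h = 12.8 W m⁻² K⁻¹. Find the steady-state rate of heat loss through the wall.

Q = 9980 W

Treat each layer as a resistance in series:
  R_castable refractory = L/(kA) = 0.208/(0.767·24.6) = 0.01102 K/W
  R_diatomaceous earth = L/(kA) = 0.176/(0.101·24.6) = 0.07084 K/W
  R_common brick = L/(kA) = 0.216/(0.707·24.6) = 0.01242 K/W
  R_conv,out = 1/(hA) = 1/(12.8·24.6) = 0.003176 K/W
ΣR = 0.01102 + 0.07084 + 0.01242 + 0.003176 = 0.09746 K/W
Q = ΔT/ΣR = (1267 K − 294.4 K)/0.09746 = 9980 W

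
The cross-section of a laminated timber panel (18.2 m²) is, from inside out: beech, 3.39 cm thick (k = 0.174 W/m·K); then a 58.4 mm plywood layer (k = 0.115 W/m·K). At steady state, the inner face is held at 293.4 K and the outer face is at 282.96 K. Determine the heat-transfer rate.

Q = 270 W

Series thermal resistances, inner to outer:
  R_beech = L/(kA) = 0.0339/(0.174·18.2) = 0.01070 K/W
  R_plywood = L/(kA) = 0.0584/(0.115·18.2) = 0.02790 K/W
ΣR = 0.01070 + 0.02790 = 0.03860 K/W
Q = ΔT/ΣR = (293.4 K − 282.96 K)/0.03860 = 270 W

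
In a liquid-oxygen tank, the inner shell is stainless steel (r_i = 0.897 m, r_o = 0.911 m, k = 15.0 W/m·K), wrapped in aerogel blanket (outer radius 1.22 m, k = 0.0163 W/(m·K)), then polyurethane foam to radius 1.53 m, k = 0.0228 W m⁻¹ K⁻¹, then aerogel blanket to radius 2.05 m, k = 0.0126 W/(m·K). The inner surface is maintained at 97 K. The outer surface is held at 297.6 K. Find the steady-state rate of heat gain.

Resistance network (inner→outer):
  R_stainless steel = (1/0.897 − 1/0.911)/(4πk) = 0.01713/(4π·15.0) = 9.089×10^-5 K/W
  R_aerogel blanket = (1/0.911 − 1/1.22)/(4πk) = 0.2780/(4π·0.0163) = 1.357 K/W
  R_polyurethane foam = (1/1.22 − 1/1.53)/(4πk) = 0.1661/(4π·0.0228) = 0.5796 K/W
  R_aerogel blanket = (1/1.53 − 1/2.05)/(4πk) = 0.1658/(4π·0.0126) = 1.047 K/W
ΣR = 9.089×10^-5 + 1.357 + 0.5796 + 1.047 = 2.984 K/W
Q = ΔT/ΣR = (97 K − 297.6 K)/2.984 = -67.2 W
(Negative Q ⇒ heat flows inward; heat gain = 67.2 W.)

Q = 67.2 W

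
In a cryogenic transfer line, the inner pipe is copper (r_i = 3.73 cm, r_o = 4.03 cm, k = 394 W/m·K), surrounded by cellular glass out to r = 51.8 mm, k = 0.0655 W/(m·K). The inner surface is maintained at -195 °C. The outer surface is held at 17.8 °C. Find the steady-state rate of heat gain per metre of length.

Q' = 349 W/m

Series thermal resistances, inner to outer:
  R'_copper = ln(0.0403/0.0373)/(2πk) = 0.07736/(2π·394) = 3.125×10^-5 m·K/W
  R'_cellular glass = ln(0.0518/0.0403)/(2πk) = 0.2510/(2π·0.0655) = 0.6100 m·K/W
ΣR = 3.125×10^-5 + 0.6100 = 0.6100 m·K/W
Q' = ΔT/ΣR = (-195 °C − 17.8 °C)/0.6100 = -349 W/m
(Negative Q' ⇒ heat flows inward; heat gain = 349 W/m.)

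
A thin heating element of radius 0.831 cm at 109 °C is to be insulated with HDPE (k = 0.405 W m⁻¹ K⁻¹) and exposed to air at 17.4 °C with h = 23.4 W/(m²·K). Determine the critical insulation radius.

r_cr = 1.73 cm

For a cylinder, r_cr = k_ins/h = 0.405/23.4 = 0.0173 m = 1.73 cm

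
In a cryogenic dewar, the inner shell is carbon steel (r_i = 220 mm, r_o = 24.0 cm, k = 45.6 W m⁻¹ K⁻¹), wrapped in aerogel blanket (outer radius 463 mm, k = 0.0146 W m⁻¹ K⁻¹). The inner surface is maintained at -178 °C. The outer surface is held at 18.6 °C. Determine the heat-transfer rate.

Q = 18.0 W

Series thermal resistances, inner to outer:
  R_carbon steel = (1/0.220 − 1/0.240)/(4πk) = 0.3788/(4π·45.6) = 6.610×10^-4 K/W
  R_aerogel blanket = (1/0.240 − 1/0.463)/(4πk) = 2.007/(4π·0.0146) = 10.94 K/W
ΣR = 6.610×10^-4 + 10.94 = 10.94 K/W
Q = ΔT/ΣR = (-178 °C − 18.6 °C)/10.94 = -18.0 W
(Negative Q ⇒ heat flows inward; heat gain = 18.0 W.)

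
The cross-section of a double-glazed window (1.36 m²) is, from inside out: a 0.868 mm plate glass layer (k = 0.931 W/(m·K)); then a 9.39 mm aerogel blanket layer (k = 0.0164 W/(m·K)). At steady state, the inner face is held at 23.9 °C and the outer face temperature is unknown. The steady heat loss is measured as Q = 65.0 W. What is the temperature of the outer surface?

Sum the resistances:
  R_plate glass = L/(kA) = 8.68×10^-4/(0.931·1.36) = 6.855×10^-4 K/W
  R_aerogel blanket = L/(kA) = 0.00939/(0.0164·1.36) = 0.4210 K/W
ΣR = 0.4217 K/W
ΔT = Q·ΣR = 65.0 × 0.4217 = 27.41 K
Heat flows outward, so T_out = T_in − ΔT = 23.9 − 27.41 = -3.51 °C

T_out = -3.51 °C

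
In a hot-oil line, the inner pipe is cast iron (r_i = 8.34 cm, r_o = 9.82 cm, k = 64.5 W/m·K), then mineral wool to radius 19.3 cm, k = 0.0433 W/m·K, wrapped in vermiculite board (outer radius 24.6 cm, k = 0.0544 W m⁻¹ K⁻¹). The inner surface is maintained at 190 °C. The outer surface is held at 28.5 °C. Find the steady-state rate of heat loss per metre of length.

Q' = 50.6 W/m

Resistance network (inner→outer):
  R'_cast iron = ln(0.0982/0.0834)/(2πk) = 0.1634/(2π·64.5) = 4.031×10^-4 m·K/W
  R'_mineral wool = ln(0.193/0.0982)/(2πk) = 0.6757/(2π·0.0433) = 2.484 m·K/W
  R'_vermiculite board = ln(0.246/0.193)/(2πk) = 0.2426/(2π·0.0544) = 0.7099 m·K/W
ΣR = 4.031×10^-4 + 2.484 + 0.7099 = 3.194 m·K/W
Q' = ΔT/ΣR = (190 °C − 28.5 °C)/3.194 = 50.6 W/m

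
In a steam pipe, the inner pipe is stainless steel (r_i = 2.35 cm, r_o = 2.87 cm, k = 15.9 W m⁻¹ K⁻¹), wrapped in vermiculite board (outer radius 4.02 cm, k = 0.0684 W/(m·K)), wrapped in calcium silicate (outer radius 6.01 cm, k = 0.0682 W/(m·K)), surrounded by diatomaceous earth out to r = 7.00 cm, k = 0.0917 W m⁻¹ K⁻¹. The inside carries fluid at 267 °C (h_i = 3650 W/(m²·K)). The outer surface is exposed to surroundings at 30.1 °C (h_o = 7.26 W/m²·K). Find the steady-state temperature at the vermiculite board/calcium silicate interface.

T = 186 °C

Resistance network (inner→outer):
  R'_conv,in = 1/(2πr h) = 1/(2π·0.0235·3650) = 0.001855 m·K/W
  R'_stainless steel = ln(0.0287/0.0235)/(2πk) = 0.1999/(2π·15.9) = 0.002001 m·K/W
  R'_vermiculite board = ln(0.0402/0.0287)/(2πk) = 0.3370/(2π·0.0684) = 0.7841 m·K/W
  R'_calcium silicate = ln(0.0601/0.0402)/(2πk) = 0.4021/(2π·0.0682) = 0.9385 m·K/W
  R'_diatomaceous earth = ln(0.0700/0.0601)/(2πk) = 0.1525/(2π·0.0917) = 0.2647 m·K/W
  R'_conv,out = 1/(2πr h) = 1/(2π·0.0700·7.26) = 0.3132 m·K/W
ΣR = 0.001855 + 0.002001 + 0.7841 + 0.9385 + 0.2647 + 0.3132 = 2.304 m·K/W
Q' = ΔT/ΣR = (267 °C − 30.1 °C)/2.304 = 102.8 W/m
From the inner boundary to the vermiculite board/calcium silicate interface, ΣR_partial = 0.7880 m·K/W.
T_interface = T_in − Q'·ΣR_partial = 267 °C − (102.8)(0.7880) = 186 °C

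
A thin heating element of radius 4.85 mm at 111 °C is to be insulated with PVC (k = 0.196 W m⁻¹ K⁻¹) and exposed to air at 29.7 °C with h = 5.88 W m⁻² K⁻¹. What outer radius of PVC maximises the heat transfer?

r_cr = 3.33 cm

For a cylinder, r_cr = k_ins/h = 0.196/5.88 = 0.0333 m = 3.33 cm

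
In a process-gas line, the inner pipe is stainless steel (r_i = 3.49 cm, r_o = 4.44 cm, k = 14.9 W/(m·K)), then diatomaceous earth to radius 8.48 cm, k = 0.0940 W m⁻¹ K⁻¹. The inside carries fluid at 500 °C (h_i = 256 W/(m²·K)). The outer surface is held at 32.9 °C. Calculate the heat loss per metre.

Treat each layer as a resistance in series:
  R'_conv,in = 1/(2πr h) = 1/(2π·0.0349·256) = 0.01781 m·K/W
  R'_stainless steel = ln(0.0444/0.0349)/(2πk) = 0.2408/(2π·14.9) = 0.002572 m·K/W
  R'_diatomaceous earth = ln(0.0848/0.0444)/(2πk) = 0.6471/(2π·0.0940) = 1.096 m·K/W
ΣR = 0.01781 + 0.002572 + 1.096 = 1.116 m·K/W
Q' = ΔT/ΣR = (500 °C − 32.9 °C)/1.116 = 419 W/m

Q' = 419 W/m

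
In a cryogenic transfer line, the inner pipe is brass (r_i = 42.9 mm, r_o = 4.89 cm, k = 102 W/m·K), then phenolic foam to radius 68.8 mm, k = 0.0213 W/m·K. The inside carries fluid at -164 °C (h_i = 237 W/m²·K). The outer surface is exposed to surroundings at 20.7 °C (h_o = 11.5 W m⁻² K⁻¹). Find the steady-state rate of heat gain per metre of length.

Q' = 66.7 W/m

Resistance network (inner→outer):
  R'_conv,in = 1/(2πr h) = 1/(2π·0.0429·237) = 0.01565 m·K/W
  R'_brass = ln(0.0489/0.0429)/(2πk) = 0.1309/(2π·102) = 2.043×10^-4 m·K/W
  R'_phenolic foam = ln(0.0688/0.0489)/(2πk) = 0.3414/(2π·0.0213) = 2.551 m·K/W
  R'_conv,out = 1/(2πr h) = 1/(2π·0.0688·11.5) = 0.2012 m·K/W
ΣR = 0.01565 + 2.043×10^-4 + 2.551 + 0.2012 = 2.768 m·K/W
Q' = ΔT/ΣR = (-164 °C − 20.7 °C)/2.768 = -66.7 W/m
(Negative Q' ⇒ heat flows inward; heat gain = 66.7 W/m.)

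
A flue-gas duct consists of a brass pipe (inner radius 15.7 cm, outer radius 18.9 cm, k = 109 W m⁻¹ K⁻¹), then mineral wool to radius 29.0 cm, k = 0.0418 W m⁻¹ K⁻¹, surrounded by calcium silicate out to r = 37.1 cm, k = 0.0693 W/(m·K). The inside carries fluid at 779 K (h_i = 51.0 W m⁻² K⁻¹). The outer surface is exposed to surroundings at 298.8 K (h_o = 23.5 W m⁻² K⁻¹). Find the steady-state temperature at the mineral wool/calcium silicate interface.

T = 424 K

Series thermal resistances, inner to outer:
  R'_conv,in = 1/(2πr h) = 1/(2π·0.157·51.0) = 0.01988 m·K/W
  R'_brass = ln(0.189/0.157)/(2πk) = 0.1855/(2π·109) = 2.709×10^-4 m·K/W
  R'_mineral wool = ln(0.290/0.189)/(2πk) = 0.4281/(2π·0.0418) = 1.630 m·K/W
  R'_calcium silicate = ln(0.371/0.290)/(2πk) = 0.2463/(2π·0.0693) = 0.5657 m·K/W
  R'_conv,out = 1/(2πr h) = 1/(2π·0.371·23.5) = 0.01825 m·K/W
ΣR = 0.01988 + 2.709×10^-4 + 1.630 + 0.5657 + 0.01825 = 2.234 m·K/W
Q' = ΔT/ΣR = (779 K − 298.8 K)/2.234 = 215.0 W/m
From the inner boundary to the mineral wool/calcium silicate interface, ΣR_partial = 1.650 m·K/W.
T_interface = T_in − Q'·ΣR_partial = 779 K − (215.0)(1.650) = 424 K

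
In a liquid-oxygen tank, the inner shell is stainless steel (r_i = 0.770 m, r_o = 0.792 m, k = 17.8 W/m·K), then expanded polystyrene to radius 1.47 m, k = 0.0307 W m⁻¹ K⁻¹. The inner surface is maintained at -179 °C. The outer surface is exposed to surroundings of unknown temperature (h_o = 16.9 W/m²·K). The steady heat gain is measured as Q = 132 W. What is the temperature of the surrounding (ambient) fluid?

T_out = 20.6 °C

Sum the resistances:
  R_stainless steel = (1/0.770 − 1/0.792)/(4πk) = 0.03608/(4π·17.8) = 1.613×10^-4 K/W
  R_expanded polystyrene = (1/0.792 − 1/1.47)/(4πk) = 0.5824/(4π·0.0307) = 1.510 K/W
  R_conv,out = 1/(4πr²h) = 1/(4π·1.47²·16.9) = 0.002179 K/W
ΣR = 1.512 K/W
ΔT = Q·ΣR = 132 × 1.512 = 199.6 K
Heat flows inward, so T_out = T_in + ΔT = -179 + 199.6 = 20.6 °C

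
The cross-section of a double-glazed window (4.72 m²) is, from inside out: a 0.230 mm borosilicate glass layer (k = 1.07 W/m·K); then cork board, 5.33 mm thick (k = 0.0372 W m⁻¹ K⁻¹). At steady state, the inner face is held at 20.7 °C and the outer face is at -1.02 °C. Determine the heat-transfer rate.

Q = 714 W

Series thermal resistances, inner to outer:
  R_borosilicate glass = L/(kA) = 2.30×10^-4/(1.07·4.72) = 4.554×10^-5 K/W
  R_cork board = L/(kA) = 0.00533/(0.0372·4.72) = 0.03036 K/W
ΣR = 4.554×10^-5 + 0.03036 = 0.03041 K/W
Q = ΔT/ΣR = (20.7 °C − -1.02 °C)/0.03041 = 714 W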